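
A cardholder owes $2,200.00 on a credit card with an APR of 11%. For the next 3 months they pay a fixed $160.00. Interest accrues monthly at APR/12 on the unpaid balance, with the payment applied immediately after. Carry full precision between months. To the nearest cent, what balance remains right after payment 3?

$1,776.64

Monthly rate r = 11%/12 = 0.916667% = 0.00916667.
Each month: B ← B·(1+r) − $160.00.
Month 1: interest $20.17; balance after payment $2,060.17.
Month 2: interest $18.88; balance after payment $1,919.05.
Month 3: interest $17.59; balance after payment $1,776.64.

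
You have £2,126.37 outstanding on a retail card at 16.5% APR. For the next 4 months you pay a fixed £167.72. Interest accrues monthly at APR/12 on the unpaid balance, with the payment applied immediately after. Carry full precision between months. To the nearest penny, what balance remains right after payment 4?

Monthly rate r = 16.5%/12 = 1.375% = 0.01375.
Each month: B ← B·(1+r) − £167.72.
Month 1: interest £29.24; balance after payment £1,987.89.
Month 2: interest £27.33; balance after payment £1,847.50.
Month 3: interest £25.40; balance after payment £1,705.18.
Month 4: interest £23.45; balance after payment £1,560.91.

£1,560.91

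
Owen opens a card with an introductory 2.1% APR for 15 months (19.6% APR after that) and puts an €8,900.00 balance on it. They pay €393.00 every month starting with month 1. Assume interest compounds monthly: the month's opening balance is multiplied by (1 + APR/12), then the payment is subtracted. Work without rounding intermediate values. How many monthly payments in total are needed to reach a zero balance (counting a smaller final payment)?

Promo months 1–15 at r₀ = 2.1%/12 = 0.00175; months 16+ at r₁ = 19.6%/12 = 0.0163333.
After month 15: iterate B ← B·(1+r₀) − €393.00 for 15 months → €3,168.74.
Then at r₁ with €393.00/mo: n₂ = −ln(1 − r₁·B/P)/ln(1+r₁) ≈ 8.72 → 9 more payments.

24 months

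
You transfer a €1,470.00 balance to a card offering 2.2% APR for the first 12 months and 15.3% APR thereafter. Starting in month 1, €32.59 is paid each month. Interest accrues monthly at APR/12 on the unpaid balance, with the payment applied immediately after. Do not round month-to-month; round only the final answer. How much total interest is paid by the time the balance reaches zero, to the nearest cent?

Promo months 1–12 at r₀ = 2.2%/12 = 0.00183333; months 13+ at r₁ = 15.3%/12 = 0.01275.
After month 12: iterate B ← B·(1+r₀) − €32.59 for 12 months → €1,107.62.
Then at r₁ with €32.59/mo: n₂ = −ln(1 − r₁·B/P)/ln(1+r₁) ≈ 44.83 → 45 more payments.
Total paid = 56·€32.59 + €27.09 = €1,852.13; interest = €1,852.13 − €1,470.00 = €382.13.

€382.13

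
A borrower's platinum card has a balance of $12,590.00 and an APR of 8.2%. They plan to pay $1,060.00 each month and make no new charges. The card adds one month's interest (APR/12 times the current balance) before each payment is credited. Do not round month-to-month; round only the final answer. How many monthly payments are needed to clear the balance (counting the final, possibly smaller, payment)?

Monthly rate r = 8.2%/12 = 0.683333% = 0.00683333.
Recurrence: B ← B·(1+r) − $1,060.00.
Month 1: interest $86.03; balance after payment $11,616.03.
Month 2: interest $79.38; balance after payment $10,635.41.
Closed form: n = −ln(1 − rB₀/P)/ln(1+r) = −ln(0.91884)/ln(1.00683) ≈ 12.429, so the balance reaches zero during payment 13.

13 months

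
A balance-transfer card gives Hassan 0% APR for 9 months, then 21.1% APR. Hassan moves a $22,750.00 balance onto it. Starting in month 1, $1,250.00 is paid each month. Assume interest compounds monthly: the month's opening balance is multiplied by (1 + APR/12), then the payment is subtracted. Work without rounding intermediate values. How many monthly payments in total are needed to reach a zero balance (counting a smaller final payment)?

20 months

Promo months 1–9 at r₀ = 0%/12 = 0; months 10+ at r₁ = 21.1%/12 = 0.0175833.
After month 9 (no interest yet): B = $22,750.00 − 9·$1,250.00 = $11,500.00.
Then at r₁ with $1,250.00/mo: n₂ = −ln(1 − r₁·B/P)/ln(1+r₁) ≈ 10.12 → 11 more payments.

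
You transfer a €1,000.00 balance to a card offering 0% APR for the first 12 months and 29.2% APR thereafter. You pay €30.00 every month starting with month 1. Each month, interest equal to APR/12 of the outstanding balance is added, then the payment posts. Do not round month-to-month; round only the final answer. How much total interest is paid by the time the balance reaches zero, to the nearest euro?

Promo months 1–12 at r₀ = 0%/12 = 0; months 13+ at r₁ = 29.2%/12 = 0.0243333.
After month 12 (no interest yet): B = €1,000.00 − 12·€30.00 = €640.00.
Then at r₁ with €30.00/mo: n₂ = −ln(1 − r₁·B/P)/ln(1+r₁) ≈ 30.45 → 31 more payments.
Total paid = 42·€30.00 + €13.64 = €1,273.64; interest = €1,273.64 − €1,000.00 = €273.64.

€274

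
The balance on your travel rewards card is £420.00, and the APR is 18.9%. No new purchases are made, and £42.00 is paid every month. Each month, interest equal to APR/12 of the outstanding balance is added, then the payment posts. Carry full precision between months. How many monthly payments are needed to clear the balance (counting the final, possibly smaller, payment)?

Monthly rate r = 18.9%/12 = 1.575% = 0.01575.
Recurrence: B ← B·(1+r) − £42.00.
Month 1: interest £6.62; balance after payment £384.62.
Month 2: interest £6.06; balance after payment £348.67.
Closed form: n = −ln(1 − rB₀/P)/ln(1+r) = −ln(0.8425)/ln(1.01575) ≈ 10.967, so the balance reaches zero during payment 11.

11 payments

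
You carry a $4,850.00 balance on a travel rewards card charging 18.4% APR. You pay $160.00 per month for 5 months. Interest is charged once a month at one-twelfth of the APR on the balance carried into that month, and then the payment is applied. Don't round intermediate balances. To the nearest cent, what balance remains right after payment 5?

$4,408.50

Monthly rate r = 18.4%/12 = 1.53333% = 0.0153333.
Each month: B ← B·(1+r) − $160.00.
Month 1: interest $74.37; balance after payment $4,764.37.
Month 2: interest $73.05; balance after payment $4,677.42.
Month 3: interest $71.72; balance after payment $4,589.14.
Month 4: interest $70.37; balance after payment $4,499.51.
Month 5: interest $68.99; balance after payment $4,408.50.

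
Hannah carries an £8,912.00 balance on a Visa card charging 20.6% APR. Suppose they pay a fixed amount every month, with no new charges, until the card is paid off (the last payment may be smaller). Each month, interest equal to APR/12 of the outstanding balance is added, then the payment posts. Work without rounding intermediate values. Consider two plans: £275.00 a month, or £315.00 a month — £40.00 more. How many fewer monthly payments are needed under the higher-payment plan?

8 fewer payments

Monthly rate r = 20.6%/12 = 1.71667% = 0.0171667.
At £275.00/mo: n = ⌈−ln(1 − rB₀/P)/ln(1+r)⌉ = 48 payments (last £205.25); total interest = total paid − £8,912.00 = £4,218.25.
At £315.00/mo: 40 payments (last £20.37); total interest £3,393.37.
Payments saved = 48 − 40 = 8.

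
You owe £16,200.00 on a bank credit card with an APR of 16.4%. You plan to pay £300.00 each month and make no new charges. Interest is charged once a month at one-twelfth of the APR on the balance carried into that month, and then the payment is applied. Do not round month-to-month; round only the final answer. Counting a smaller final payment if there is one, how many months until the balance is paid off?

Monthly rate r = 16.4%/12 = 1.36667% = 0.0136667.
Recurrence: B ← B·(1+r) − £300.00.
Month 1: interest £221.40; balance after payment £16,121.40.
Month 2: interest £220.33; balance after payment £16,041.73.
Closed form: n = −ln(1 − rB₀/P)/ln(1+r) = −ln(0.262)/ln(1.01367) ≈ 98.674, so the balance reaches zero during payment 99.

99 payments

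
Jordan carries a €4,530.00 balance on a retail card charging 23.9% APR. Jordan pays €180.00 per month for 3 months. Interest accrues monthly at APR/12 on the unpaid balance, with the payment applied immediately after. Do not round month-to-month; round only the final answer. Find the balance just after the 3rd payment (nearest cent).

Monthly rate r = 23.9%/12 = 1.99167% = 0.0199167.
Each month: B ← B·(1+r) − €180.00.
Month 1: interest €90.22; balance after payment €4,440.22.
Month 2: interest €88.43; balance after payment €4,348.66.
Month 3: interest €86.61; balance after payment €4,255.27.

€4,255.27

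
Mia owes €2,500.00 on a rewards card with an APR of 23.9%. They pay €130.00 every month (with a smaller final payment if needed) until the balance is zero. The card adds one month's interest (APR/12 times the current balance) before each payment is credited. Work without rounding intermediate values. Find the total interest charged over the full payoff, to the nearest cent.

€683.64

Monthly rate r = 23.9%/12 = 1.99167% = 0.0199167.
Payoff takes n = ⌈−ln(1 − rB₀/P)/ln(1+r)⌉ = ⌈24.487⌉ = 25 payments; the last is €63.64.
Total paid = 24·€130.00 + €63.64 = €3,183.64.
Total interest = total paid − principal = €3,183.64 − €2,500.00 = €683.64.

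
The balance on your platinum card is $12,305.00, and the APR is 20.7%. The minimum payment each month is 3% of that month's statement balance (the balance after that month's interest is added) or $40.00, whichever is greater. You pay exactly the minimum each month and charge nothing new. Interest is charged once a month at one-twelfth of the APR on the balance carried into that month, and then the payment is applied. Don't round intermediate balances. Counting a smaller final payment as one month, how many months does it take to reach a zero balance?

Monthly rate r = 20.7%/12 = 1.725% = 0.01725.
While 3% of the post-interest balance exceeds $40.00, each month B ← (B·(1+r))·(1 − 0.03), i.e. B shrinks by the factor (1+r)·0.97 = 0.98673.
This holds for months 1–168. Entering month 169 the balance is $1,304.93; 3% of the post-interest balance is now below $40.00, so the flat $40.00 minimum applies from here.
From month 169 a fixed $40.00 at rate r clears $1,304.93 in 49 more payments. Total: 168 + 49 = 217 months.

217 months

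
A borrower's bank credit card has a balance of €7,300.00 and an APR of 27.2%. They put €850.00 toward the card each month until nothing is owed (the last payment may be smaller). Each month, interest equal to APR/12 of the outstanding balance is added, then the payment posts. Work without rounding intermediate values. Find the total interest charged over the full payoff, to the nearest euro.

Monthly rate r = 27.2%/12 = 2.26667% = 0.0226667.
Payoff takes n = ⌈−ln(1 − rB₀/P)/ln(1+r)⌉ = ⌈9.659⌉ = 10 payments; the last is €562.52.
Total paid = 9·€850.00 + €562.52 = €8,212.52.
Total interest = total paid − principal = €8,212.52 − €7,300.00 = €912.52.

€913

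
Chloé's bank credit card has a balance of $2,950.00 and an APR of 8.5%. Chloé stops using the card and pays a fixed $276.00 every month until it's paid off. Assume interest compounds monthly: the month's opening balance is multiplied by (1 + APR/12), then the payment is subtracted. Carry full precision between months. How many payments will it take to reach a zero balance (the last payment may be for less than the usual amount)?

Monthly rate r = 8.5%/12 = 0.708333% = 0.00708333.
Recurrence: B ← B·(1+r) − $276.00.
Month 1: interest $20.90; balance after payment $2,694.90.
Month 2: interest $19.09; balance after payment $2,437.98.
Closed form: n = −ln(1 − rB₀/P)/ln(1+r) = −ln(0.92429)/ln(1.00708) ≈ 11.154, so the balance reaches zero during payment 12.

12 months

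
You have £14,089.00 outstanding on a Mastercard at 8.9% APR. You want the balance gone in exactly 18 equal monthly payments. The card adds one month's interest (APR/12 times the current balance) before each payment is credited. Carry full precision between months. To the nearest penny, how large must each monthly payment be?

£839.03

Monthly rate r = 8.9%/12 = 0.741667% = 0.00741667.
Level-payment amortization: P = B₀·r / (1 − (1+r)^(−n)) = 14089.00·0.00741667 / (1 − 1.00742^(−18)).
Denominator 1 − (1+r)^(−18) = 0.124541362.
P = 104.493 / 0.124541362 ≈ 839.03.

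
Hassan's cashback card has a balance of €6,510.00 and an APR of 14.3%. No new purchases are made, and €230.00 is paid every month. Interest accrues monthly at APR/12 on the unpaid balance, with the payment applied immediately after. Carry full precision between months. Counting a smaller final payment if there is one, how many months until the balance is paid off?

Monthly rate r = 14.3%/12 = 1.19167% = 0.0119167.
Recurrence: B ← B·(1+r) − €230.00.
Month 1: interest €77.58; balance after payment €6,357.58.
Month 2: interest €75.76; balance after payment €6,203.34.
Closed form: n = −ln(1 − rB₀/P)/ln(1+r) = −ln(0.66271)/ln(1.01192) ≈ 34.730, so the balance reaches zero during payment 35.

35 months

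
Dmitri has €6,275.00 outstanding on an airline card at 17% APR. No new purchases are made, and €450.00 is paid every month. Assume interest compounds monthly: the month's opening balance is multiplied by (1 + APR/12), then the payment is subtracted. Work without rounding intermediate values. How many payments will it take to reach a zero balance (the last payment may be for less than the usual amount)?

Monthly rate r = 17%/12 = 1.41667% = 0.0141667.
Recurrence: B ← B·(1+r) − €450.00.
Month 1: interest €88.90; balance after payment €5,913.90.
Month 2: interest €83.78; balance after payment €5,547.68.
Closed form: n = −ln(1 − rB₀/P)/ln(1+r) = −ln(0.80245)/ln(1.01417) ≈ 15.645, so the balance reaches zero during payment 16.

16 months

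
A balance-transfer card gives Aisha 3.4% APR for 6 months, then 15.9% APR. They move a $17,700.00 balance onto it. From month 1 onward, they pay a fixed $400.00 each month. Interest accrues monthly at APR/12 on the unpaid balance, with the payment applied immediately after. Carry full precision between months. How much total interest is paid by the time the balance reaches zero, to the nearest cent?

$6,770.15

Promo months 1–6 at r₀ = 3.4%/12 = 0.00283333; months 7+ at r₁ = 15.9%/12 = 0.01325.
After month 6: iterate B ← B·(1+r₀) − $400.00 for 6 months → $15,585.98.
Then at r₁ with $400.00/mo: n₂ = −ln(1 − r₁·B/P)/ln(1+r₁) ≈ 55.17 → 56 more payments.
Total paid = 61·$400.00 + $70.15 = $24,470.15; interest = $24,470.15 − $17,700.00 = $6,770.15.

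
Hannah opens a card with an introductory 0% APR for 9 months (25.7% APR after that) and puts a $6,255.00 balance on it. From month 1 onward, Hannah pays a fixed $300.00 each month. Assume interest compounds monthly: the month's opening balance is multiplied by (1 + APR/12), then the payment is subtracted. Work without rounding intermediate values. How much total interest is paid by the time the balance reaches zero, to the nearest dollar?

$590

Promo months 1–9 at r₀ = 0%/12 = 0; months 10+ at r₁ = 25.7%/12 = 0.0214167.
After month 9 (no interest yet): B = $6,255.00 − 9·$300.00 = $3,555.00.
Then at r₁ with $300.00/mo: n₂ = −ln(1 − r₁·B/P)/ln(1+r₁) ≈ 13.81 → 14 more payments.
Total paid = 22·$300.00 + $244.94 = $6,844.94; interest = $6,844.94 − $6,255.00 = $589.94.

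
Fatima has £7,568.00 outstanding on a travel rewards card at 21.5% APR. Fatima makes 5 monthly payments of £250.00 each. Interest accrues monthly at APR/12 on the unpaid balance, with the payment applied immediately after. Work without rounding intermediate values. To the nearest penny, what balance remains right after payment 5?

£6,975.10

Monthly rate r = 21.5%/12 = 1.79167% = 0.0179167.
Each month: B ← B·(1+r) − £250.00.
Month 1: interest £135.59; balance after payment £7,453.59.
Month 2: interest £133.54; balance after payment £7,337.14.
Month 3: interest £131.46; balance after payment £7,218.59.
Month 4: interest £129.33; balance after payment £7,097.93.
Month 5: interest £127.17; balance after payment £6,975.10.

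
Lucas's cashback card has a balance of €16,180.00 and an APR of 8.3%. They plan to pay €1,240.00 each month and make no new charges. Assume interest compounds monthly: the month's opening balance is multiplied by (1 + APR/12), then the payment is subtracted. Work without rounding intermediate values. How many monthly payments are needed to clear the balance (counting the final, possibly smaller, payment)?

14 months

Monthly rate r = 8.3%/12 = 0.691667% = 0.00691667.
Recurrence: B ← B·(1+r) − €1,240.00.
Month 1: interest €111.91; balance after payment €15,051.91.
Month 2: interest €104.11; balance after payment €13,916.02.
Closed form: n = −ln(1 − rB₀/P)/ln(1+r) = −ln(0.90975)/ln(1.00692) ≈ 13.722, so the balance reaches zero during payment 14.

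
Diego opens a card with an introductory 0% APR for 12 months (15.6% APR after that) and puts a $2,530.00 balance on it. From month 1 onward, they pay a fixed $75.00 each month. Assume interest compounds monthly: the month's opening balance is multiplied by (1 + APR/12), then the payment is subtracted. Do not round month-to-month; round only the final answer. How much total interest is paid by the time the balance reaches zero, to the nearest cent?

Promo months 1–12 at r₀ = 0%/12 = 0; months 13+ at r₁ = 15.6%/12 = 0.013.
After month 12 (no interest yet): B = $2,530.00 − 12·$75.00 = $1,630.00.
Then at r₁ with $75.00/mo: n₂ = −ln(1 − r₁·B/P)/ln(1+r₁) ≈ 25.71 → 26 more payments.
Total paid = 37·$75.00 + $53.08 = $2,828.08; interest = $2,828.08 − $2,530.00 = $298.08.

$298.08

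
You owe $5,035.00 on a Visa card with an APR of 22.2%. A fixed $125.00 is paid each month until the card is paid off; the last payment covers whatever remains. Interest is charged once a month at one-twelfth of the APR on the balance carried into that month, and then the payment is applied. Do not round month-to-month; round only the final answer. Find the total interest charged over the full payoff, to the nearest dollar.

$4,288

Monthly rate r = 22.2%/12 = 1.85% = 0.0185.
Payoff takes n = ⌈−ln(1 − rB₀/P)/ln(1+r)⌉ = ⌈74.584⌉ = 75 payments; the last is $73.29.
Total paid = 74·$125.00 + $73.29 = $9,323.29.
Total interest = total paid − principal = $9,323.29 − $5,035.00 = $4,288.29.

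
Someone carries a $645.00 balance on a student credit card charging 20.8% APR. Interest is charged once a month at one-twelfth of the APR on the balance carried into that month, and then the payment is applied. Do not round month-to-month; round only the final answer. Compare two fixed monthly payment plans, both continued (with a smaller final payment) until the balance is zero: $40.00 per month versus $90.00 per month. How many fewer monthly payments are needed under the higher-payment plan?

12 fewer payments

Monthly rate r = 20.8%/12 = 1.73333% = 0.0173333.
At $40.00/mo: n = ⌈−ln(1 − rB₀/P)/ln(1+r)⌉ = 20 payments (last $3.05); total interest = total paid − $645.00 = $118.05.
At $90.00/mo: 8 payments (last $64.83); total interest $49.83.
Payments saved = 20 − 8 = 12.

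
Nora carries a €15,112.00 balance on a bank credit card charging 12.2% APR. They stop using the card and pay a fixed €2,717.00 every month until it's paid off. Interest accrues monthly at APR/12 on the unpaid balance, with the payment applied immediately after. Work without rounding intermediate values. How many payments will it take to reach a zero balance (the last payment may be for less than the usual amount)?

Monthly rate r = 12.2%/12 = 1.01667% = 0.0101667.
Recurrence: B ← B·(1+r) − €2,717.00.
Month 1: interest €153.64; balance after payment €12,548.64.
Month 2: interest €127.58; balance after payment €9,959.22.
Month 3: interest €101.25; balance after payment €7,343.47.
Month 4: interest €74.66; balance after payment €4,701.13.
Month 5: interest €47.79; balance after payment €2,031.92.
Month 6: interest €20.66; balance after payment €0.00.

6 payments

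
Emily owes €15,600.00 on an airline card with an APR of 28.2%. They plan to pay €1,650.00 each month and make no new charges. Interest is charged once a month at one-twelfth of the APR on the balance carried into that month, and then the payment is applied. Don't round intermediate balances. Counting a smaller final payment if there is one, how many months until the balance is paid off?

11 payments

Monthly rate r = 28.2%/12 = 2.35% = 0.0235.
Recurrence: B ← B·(1+r) − €1,650.00.
Month 1: interest €366.60; balance after payment €14,316.60.
Month 2: interest €336.44; balance after payment €13,003.04.
Closed form: n = −ln(1 − rB₀/P)/ln(1+r) = −ln(0.77782)/ln(1.0235) ≈ 10.817, so the balance reaches zero during payment 11.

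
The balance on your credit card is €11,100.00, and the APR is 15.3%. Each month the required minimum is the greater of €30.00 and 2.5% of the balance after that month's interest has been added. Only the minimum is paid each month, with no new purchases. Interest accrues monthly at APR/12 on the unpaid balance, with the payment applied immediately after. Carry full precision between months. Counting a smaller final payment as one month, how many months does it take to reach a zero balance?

233 months

Monthly rate r = 15.3%/12 = 1.275% = 0.01275.
While 2.5% of the post-interest balance exceeds €30.00, each month B ← (B·(1+r))·(1 − 0.025), i.e. B shrinks by the factor (1+r)·0.975 = 0.98743.
This holds for months 1–177. Entering month 178 the balance is €1,183.15; 2.5% of the post-interest balance is now below €30.00, so the flat €30.00 minimum applies from here.
From month 178 a fixed €30.00 at rate r clears €1,183.15 in 56 more payments. Total: 177 + 56 = 233 months.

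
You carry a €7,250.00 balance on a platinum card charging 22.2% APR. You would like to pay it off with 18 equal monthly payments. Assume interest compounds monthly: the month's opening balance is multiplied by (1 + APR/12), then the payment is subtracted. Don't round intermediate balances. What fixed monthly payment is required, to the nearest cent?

Monthly rate r = 22.2%/12 = 1.85% = 0.0185.
Level-payment amortization: P = B₀·r / (1 − (1+r)^(−n)) = 7250.00·0.0185 / (1 − 1.0185^(−18)).
Denominator 1 − (1+r)^(−18) = 0.281045511.
P = 134.125 / 0.281045511 ≈ 477.24.

€477.24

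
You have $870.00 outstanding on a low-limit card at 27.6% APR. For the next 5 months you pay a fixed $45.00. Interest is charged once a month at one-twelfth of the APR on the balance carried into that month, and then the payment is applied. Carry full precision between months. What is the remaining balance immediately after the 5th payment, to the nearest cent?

$739.17

Monthly rate r = 27.6%/12 = 2.3% = 0.023.
Each month: B ← B·(1+r) − $45.00.
Month 1: interest $20.01; balance after payment $845.01.
Month 2: interest $19.44; balance after payment $819.45.
Month 3: interest $18.85; balance after payment $793.29.
Month 4: interest $18.25; balance after payment $766.54.
Month 5: interest $17.63; balance after payment $739.17.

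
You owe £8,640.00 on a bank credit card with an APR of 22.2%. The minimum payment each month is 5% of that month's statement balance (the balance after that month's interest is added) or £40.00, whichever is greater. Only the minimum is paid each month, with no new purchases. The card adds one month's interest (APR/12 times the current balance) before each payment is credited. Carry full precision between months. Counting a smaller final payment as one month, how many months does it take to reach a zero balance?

98 months

Monthly rate r = 22.2%/12 = 1.85% = 0.0185.
While 5% of the post-interest balance exceeds £40.00, each month B ← (B·(1+r))·(1 − 0.05), i.e. B shrinks by the factor (1+r)·0.95 = 0.96757.
This holds for months 1–73. Entering month 74 the balance is £778.92; 5% of the post-interest balance is now below £40.00, so the flat £40.00 minimum applies from here.
From month 74 a fixed £40.00 at rate r clears £778.92 in 25 more payments. Total: 73 + 25 = 98 months.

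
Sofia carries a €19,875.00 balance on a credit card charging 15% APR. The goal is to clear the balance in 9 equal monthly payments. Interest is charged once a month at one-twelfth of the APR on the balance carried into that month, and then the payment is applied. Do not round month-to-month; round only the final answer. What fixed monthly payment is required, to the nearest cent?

Monthly rate r = 15%/12 = 1.25% = 0.0125.
Level-payment amortization: P = B₀·r / (1 − (1+r)^(−n)) = 19875.00·0.0125 / (1 − 1.0125^(−9)).
Denominator 1 − (1+r)^(−9) = 0.105779312.
P = 248.438 / 0.105779312 ≈ 2348.64.

€2,348.64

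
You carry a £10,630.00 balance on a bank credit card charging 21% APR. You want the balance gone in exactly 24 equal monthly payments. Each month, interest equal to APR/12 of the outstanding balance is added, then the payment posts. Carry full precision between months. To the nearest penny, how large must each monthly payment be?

£546.23

Monthly rate r = 21%/12 = 1.75% = 0.0175.
Level-payment amortization: P = B₀·r / (1 − (1+r)^(−n)) = 10630.00·0.0175 / (1 − 1.0175^(−24)).
Denominator 1 − (1+r)^(−24) = 0.340561999.
P = 186.025 / 0.340561999 ≈ 546.23.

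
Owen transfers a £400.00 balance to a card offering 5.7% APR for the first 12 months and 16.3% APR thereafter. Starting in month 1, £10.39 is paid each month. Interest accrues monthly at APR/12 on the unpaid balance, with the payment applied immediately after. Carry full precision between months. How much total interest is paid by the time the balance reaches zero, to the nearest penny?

Promo months 1–12 at r₀ = 5.7%/12 = 0.00475; months 13+ at r₁ = 16.3%/12 = 0.0135833.
After month 12: iterate B ← B·(1+r₀) − £10.39 for 12 months → £295.42.
Then at r₁ with £10.39/mo: n₂ = −ln(1 − r₁·B/P)/ln(1+r₁) ≈ 36.18 → 37 more payments.
Total paid = 48·£10.39 + £1.85 = £500.57; interest = £500.57 − £400.00 = £100.57.

£100.57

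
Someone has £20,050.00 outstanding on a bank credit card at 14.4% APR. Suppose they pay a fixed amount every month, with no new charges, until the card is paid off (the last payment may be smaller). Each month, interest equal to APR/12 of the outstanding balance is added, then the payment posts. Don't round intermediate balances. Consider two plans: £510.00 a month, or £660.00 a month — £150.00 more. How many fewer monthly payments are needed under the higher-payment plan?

Monthly rate r = 14.4%/12 = 1.2% = 0.012.
At £510.00/mo: n = ⌈−ln(1 − rB₀/P)/ln(1+r)⌉ = 54 payments (last £257.25); total interest = total paid − £20,050.00 = £7,237.25.
At £660.00/mo: 39 payments (last £7.18); total interest £5,037.18.
Payments saved = 54 − 39 = 15.

15 fewer payments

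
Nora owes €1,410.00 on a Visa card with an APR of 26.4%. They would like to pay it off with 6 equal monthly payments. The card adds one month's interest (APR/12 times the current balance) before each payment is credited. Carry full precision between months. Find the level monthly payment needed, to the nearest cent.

€253.42

Monthly rate r = 26.4%/12 = 2.2% = 0.022.
Level-payment amortization: P = B₀·r / (1 − (1+r)^(−n)) = 1410.00·0.022 / (1 − 1.022^(−6)).
Denominator 1 − (1+r)^(−6) = 0.12240402.
P = 31.02 / 0.12240402 ≈ 253.42.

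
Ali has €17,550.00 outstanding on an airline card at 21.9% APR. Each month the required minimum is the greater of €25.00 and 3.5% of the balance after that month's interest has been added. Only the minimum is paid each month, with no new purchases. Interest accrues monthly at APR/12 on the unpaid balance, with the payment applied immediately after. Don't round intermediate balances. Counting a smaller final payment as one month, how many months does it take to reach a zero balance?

Monthly rate r = 21.9%/12 = 1.825% = 0.01825.
While 3.5% of the post-interest balance exceeds €25.00, each month B ← (B·(1+r))·(1 − 0.035), i.e. B shrinks by the factor (1+r)·0.965 = 0.98261.
This holds for months 1–184. Entering month 185 the balance is €695.85; 3.5% of the post-interest balance is now below €25.00, so the flat €25.00 minimum applies from here.
From month 185 a fixed €25.00 at rate r clears €695.85 in 40 more payments. Total: 184 + 40 = 224 months.

224 months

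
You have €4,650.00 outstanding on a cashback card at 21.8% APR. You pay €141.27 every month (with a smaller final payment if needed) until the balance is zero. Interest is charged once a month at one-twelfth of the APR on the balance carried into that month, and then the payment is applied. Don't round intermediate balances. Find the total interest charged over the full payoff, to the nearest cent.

Monthly rate r = 21.8%/12 = 1.81667% = 0.0181667.
Payoff takes n = ⌈−ln(1 − rB₀/P)/ln(1+r)⌉ = ⌈50.613⌉ = 51 payments; the last is €86.96.
Total paid = 50·€141.27 + €86.96 = €7,150.46.
Total interest = total paid − principal = €7,150.46 − €4,650.00 = €2,500.46.

€2,500.46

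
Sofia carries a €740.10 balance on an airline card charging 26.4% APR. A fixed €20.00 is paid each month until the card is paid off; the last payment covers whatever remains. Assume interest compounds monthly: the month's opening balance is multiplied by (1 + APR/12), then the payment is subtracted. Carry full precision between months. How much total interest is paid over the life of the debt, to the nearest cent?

€806.35

Monthly rate r = 26.4%/12 = 2.2% = 0.022.
Payoff takes n = ⌈−ln(1 − rB₀/P)/ln(1+r)⌉ = ⌈77.320⌉ = 78 payments; the last is €6.45.
Total paid = 77·€20.00 + €6.45 = €1,546.45.
Total interest = total paid − principal = €1,546.45 − €740.10 = €806.35.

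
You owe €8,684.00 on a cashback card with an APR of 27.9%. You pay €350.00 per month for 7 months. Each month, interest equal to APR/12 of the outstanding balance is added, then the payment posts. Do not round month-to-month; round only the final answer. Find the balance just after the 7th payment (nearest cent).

Monthly rate r = 27.9%/12 = 2.325% = 0.02325.
Each month: B ← B·(1+r) − €350.00.
Month 1: interest €201.90; balance after payment €8,535.90.
Month 2: interest €198.46; balance after payment €8,384.36.
Month 3: interest €194.94; balance after payment €8,229.30.
Month 4: interest €191.33; balance after payment €8,070.63.
Month 5: interest €187.64; balance after payment €7,908.27.
Month 6: interest €183.87; balance after payment €7,742.14.
Month 7: interest €180.00; balance after payment €7,572.14.

€7,572.14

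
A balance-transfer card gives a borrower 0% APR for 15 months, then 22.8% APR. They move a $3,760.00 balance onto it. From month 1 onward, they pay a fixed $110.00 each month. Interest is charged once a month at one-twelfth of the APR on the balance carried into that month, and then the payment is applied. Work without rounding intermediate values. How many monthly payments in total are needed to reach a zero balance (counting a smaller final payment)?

40 payments

Promo months 1–15 at r₀ = 0%/12 = 0; months 16+ at r₁ = 22.8%/12 = 0.019.
After month 15 (no interest yet): B = $3,760.00 − 15·$110.00 = $2,110.00.
Then at r₁ with $110.00/mo: n₂ = −ln(1 − r₁·B/P)/ln(1+r₁) ≈ 24.08 → 25 more payments.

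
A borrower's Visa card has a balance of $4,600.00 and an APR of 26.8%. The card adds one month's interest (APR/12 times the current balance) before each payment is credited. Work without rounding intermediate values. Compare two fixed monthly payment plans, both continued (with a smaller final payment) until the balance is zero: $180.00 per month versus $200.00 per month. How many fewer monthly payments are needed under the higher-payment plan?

Monthly rate r = 26.8%/12 = 2.23333% = 0.0223333.
At $180.00/mo: n = ⌈−ln(1 − rB₀/P)/ln(1+r)⌉ = 39 payments (last $52.28); total interest = total paid − $4,600.00 = $2,292.28.
At $200.00/mo: 33 payments (last $127.80); total interest $1,927.80.
Payments saved = 39 − 33 = 6.

6 fewer payments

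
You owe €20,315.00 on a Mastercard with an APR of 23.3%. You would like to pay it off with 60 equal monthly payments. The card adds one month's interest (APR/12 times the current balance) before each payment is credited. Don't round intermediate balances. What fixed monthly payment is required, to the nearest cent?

Monthly rate r = 23.3%/12 = 1.94167% = 0.0194167.
Level-payment amortization: P = B₀·r / (1 − (1+r)^(−n)) = 20315.00·0.0194167 / (1 − 1.01942^(−60)).
Denominator 1 − (1+r)^(−60) = 0.684574922.
P = 394.45 / 0.684574922 ≈ 576.20.

€576.20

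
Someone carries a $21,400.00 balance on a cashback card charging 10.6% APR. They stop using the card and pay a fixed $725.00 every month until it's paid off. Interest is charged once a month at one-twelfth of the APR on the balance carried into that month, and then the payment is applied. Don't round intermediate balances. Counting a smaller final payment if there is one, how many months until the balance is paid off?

35 payments

Monthly rate r = 10.6%/12 = 0.883333% = 0.00883333.
Recurrence: B ← B·(1+r) − $725.00.
Month 1: interest $189.03; balance after payment $20,864.03.
Month 2: interest $184.30; balance after payment $20,323.33.
Closed form: n = −ln(1 − rB₀/P)/ln(1+r) = −ln(0.73926)/ln(1.00883) ≈ 34.351, so the balance reaches zero during payment 35.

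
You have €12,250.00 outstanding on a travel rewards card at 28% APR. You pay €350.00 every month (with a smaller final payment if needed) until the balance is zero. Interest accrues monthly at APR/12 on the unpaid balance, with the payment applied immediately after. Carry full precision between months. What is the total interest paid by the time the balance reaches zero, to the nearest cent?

Monthly rate r = 28%/12 = 2.33333% = 0.0233333.
Payoff takes n = ⌈−ln(1 − rB₀/P)/ln(1+r)⌉ = ⌈73.550⌉ = 74 payments; the last is €193.48.
Total paid = 73·€350.00 + €193.48 = €25,743.48.
Total interest = total paid − principal = €25,743.48 − €12,250.00 = €13,493.48.

€13,493.48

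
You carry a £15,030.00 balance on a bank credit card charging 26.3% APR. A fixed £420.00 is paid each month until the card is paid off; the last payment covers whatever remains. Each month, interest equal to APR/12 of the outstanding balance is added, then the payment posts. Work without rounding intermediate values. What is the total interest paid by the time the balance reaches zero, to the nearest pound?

£14,686

Monthly rate r = 26.3%/12 = 2.19167% = 0.0219167.
Payoff takes n = ⌈−ln(1 − rB₀/P)/ln(1+r)⌉ = ⌈70.751⌉ = 71 payments; the last is £316.37.
Total paid = 70·£420.00 + £316.37 = £29,716.37.
Total interest = total paid − principal = £29,716.37 − £15,030.00 = £14,686.37.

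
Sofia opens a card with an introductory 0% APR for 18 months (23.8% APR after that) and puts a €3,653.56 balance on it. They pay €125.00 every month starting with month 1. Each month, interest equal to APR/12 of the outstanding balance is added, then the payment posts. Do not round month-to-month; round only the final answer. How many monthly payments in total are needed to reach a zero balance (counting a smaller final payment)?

Promo months 1–18 at r₀ = 0%/12 = 0; months 19+ at r₁ = 23.8%/12 = 0.0198333.
After month 18 (no interest yet): B = €3,653.56 − 18·€125.00 = €1,403.56.
Then at r₁ with €125.00/mo: n₂ = −ln(1 − r₁·B/P)/ln(1+r₁) ≈ 12.83 → 13 more payments.

31 months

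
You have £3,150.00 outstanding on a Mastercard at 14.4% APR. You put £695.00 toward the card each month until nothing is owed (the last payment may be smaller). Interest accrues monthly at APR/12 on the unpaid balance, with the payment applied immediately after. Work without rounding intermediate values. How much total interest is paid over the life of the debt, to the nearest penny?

£109.18

Monthly rate r = 14.4%/12 = 1.2% = 0.012.
Payoff takes n = ⌈−ln(1 − rB₀/P)/ln(1+r)⌉ = ⌈4.688⌉ = 5 payments; the last is £479.18.
Total paid = 4·£695.00 + £479.18 = £3,259.18.
Total interest = total paid − principal = £3,259.18 − £3,150.00 = £109.18.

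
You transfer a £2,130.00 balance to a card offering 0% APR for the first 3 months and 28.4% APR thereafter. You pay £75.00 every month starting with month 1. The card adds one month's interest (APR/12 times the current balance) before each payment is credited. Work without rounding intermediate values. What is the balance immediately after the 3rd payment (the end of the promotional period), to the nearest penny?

Promo months 1–3 at r₀ = 0%/12 = 0; months 4+ at r₁ = 28.4%/12 = 0.0236667.
After month 3 (no interest yet): B = £2,130.00 − 3·£75.00 = £1,905.00.

£1,905.00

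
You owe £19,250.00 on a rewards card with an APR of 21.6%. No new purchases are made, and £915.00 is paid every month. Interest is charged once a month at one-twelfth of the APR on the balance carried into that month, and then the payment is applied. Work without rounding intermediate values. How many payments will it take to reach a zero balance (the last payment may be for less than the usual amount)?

27 months

Monthly rate r = 21.6%/12 = 1.8% = 0.018.
Recurrence: B ← B·(1+r) − £915.00.
Month 1: interest £346.50; balance after payment £18,681.50.
Month 2: interest £336.27; balance after payment £18,102.77.
Closed form: n = −ln(1 − rB₀/P)/ln(1+r) = −ln(0.62131)/ln(1.018) ≈ 26.677, so the balance reaches zero during payment 27.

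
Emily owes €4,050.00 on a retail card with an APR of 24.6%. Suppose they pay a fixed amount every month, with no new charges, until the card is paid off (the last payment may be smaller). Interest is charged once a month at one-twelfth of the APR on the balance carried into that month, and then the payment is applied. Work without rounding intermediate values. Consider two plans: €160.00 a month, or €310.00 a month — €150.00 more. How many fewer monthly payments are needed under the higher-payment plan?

Monthly rate r = 24.6%/12 = 2.05% = 0.0205.
At €160.00/mo: n = ⌈−ln(1 − rB₀/P)/ln(1+r)⌉ = 37 payments (last €9.20); total interest = total paid − €4,050.00 = €1,719.20.
At €310.00/mo: 16 payments (last €112.88); total interest €712.88.
Payments saved = 37 − 16 = 21.

21 fewer payments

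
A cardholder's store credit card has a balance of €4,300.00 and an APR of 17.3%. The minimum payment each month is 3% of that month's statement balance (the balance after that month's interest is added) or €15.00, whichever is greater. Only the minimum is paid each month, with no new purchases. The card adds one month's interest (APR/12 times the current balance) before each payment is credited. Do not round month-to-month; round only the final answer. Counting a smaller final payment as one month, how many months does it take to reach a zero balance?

Monthly rate r = 17.3%/12 = 1.44167% = 0.0144167.
While 3% of the post-interest balance exceeds €15.00, each month B ← (B·(1+r))·(1 − 0.03), i.e. B shrinks by the factor (1+r)·0.97 = 0.98398.
This holds for months 1–135. Entering month 136 the balance is €486.25; 3% of the post-interest balance is now below €15.00, so the flat €15.00 minimum applies from here.
From month 136 a fixed €15.00 at rate r clears €486.25 in 45 more payments. Total: 135 + 45 = 180 months.

180 months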